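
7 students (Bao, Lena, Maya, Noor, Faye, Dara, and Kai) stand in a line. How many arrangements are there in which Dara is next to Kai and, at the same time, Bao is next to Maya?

480

Treat {Dara,Kai} as one block (2 orders) and {Bao,Maya} as another (2 orders).
That leaves 5 units to arrange: 2 × 2 × 5! = 4 × 120 = 480.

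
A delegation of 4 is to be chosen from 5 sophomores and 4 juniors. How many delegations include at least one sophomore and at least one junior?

With no constraint there are C(9,4) = 126 possible selections.
Subtract selections that omit an entire group: no sophomores → C(4,4) = 1; no juniors → C(5,4) = 5.
Both groups omitted at once is impossible, so 126 − 6 = 120.

120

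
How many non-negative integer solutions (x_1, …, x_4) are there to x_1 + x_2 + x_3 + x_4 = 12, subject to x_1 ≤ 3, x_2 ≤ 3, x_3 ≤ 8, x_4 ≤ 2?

Without the upper bounds there are C(15,3) = 455 ways to split 12 among 4 variables.
Subtract solutions that violate a single cap (substitute x_i' = x_i − (cap_i+1)): x_1 ≥ 4 gives C(11,3) = 165; x_2 ≥ 4 gives C(11,3) = 165; x_3 ≥ 9 gives C(6,3) = 20; x_4 ≥ 3 gives C(12,3) = 220. Together 570.
Add back pairs where two caps are both exceeded: 35 + 0 + 56 + 0 + 56 + 1 = 148.
Subtract triples: 0 + 4 + 0 + 0 = 4.
By inclusion–exclusion the count is 455 − 570 + 148 − 4 = 29.

29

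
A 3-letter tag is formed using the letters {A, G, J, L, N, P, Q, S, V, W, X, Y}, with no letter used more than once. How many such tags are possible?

1320

This is a permutation of 3 out of 12: P(12,3) = 12!/9!.
That product is 12 × 11 × 10 = 1320.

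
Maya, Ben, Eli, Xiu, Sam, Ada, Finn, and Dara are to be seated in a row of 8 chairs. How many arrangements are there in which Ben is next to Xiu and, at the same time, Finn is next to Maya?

2880

Treat {Ben,Xiu} as one block (2 orders) and {Finn,Maya} as another (2 orders).
That leaves 6 units to arrange: 2 × 2 × 6! = 4 × 720 = 2880.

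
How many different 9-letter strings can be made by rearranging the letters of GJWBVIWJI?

45360

Letter multiplicities in GJWBVIWJI: B×1, G×1, I×2, J×2, V×1, W×2.
The number of distinct arrangements is 9!/(2!·2!·2!) = 362880/8 = 45360.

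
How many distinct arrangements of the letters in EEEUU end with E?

6

With the last slot taken by E, it remains to arrange the other 4 letters (EEUU).
Those 4 letters have E appearing twice and U appearing twice, giving (4)!/(2!·2!) = 6.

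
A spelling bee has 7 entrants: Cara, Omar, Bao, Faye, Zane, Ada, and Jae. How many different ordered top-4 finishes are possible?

There are 7 choices for 1st place, 6 for 2nd, and so on down to 4 for position 4.
That gives 7 × 6 × 5 × 4 = 840.

840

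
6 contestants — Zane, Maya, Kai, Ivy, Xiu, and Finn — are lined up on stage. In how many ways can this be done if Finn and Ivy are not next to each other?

Of the 6! = 720 arrangements, those with Finn and Ivy adjacent number 2 × 5! = 240 (treat the pair as a block with 2 internal orders).
Complementary counting: 720 − 240 = 480.

480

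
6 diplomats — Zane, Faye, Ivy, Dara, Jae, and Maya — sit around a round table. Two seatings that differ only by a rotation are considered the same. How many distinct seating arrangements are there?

120

Fix one person's seat to break rotational symmetry; the remaining 5 people can be arranged in (5)! = 120 ways.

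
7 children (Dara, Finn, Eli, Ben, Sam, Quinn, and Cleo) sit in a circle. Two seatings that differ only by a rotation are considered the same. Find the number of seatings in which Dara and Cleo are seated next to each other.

Glue Dara and Cleo into a block (2 internal orders). Seating 6 units around a circle gives (5)! arrangements.
So 2 × (5)! = 2 × 120 = 240.

240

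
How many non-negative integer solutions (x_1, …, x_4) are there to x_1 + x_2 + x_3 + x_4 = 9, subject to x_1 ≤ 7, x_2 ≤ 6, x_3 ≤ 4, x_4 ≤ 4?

136

Ignoring the caps, the number of non-negative solutions to x_1+…+x_4 = 9 is C(12,3) = 220.
Subtract solutions that violate a single cap (substitute x_i' = x_i − (cap_i+1)): x_1 ≥ 8 gives C(4,3) = 4; x_2 ≥ 7 gives C(5,3) = 10; x_3 ≥ 5 gives C(7,3) = 35; x_4 ≥ 5 gives C(7,3) = 35. Together 84.
No two caps can be exceeded simultaneously, so the pair terms are all 0.
By inclusion–exclusion the count is 220 − 84 + 0 = 136.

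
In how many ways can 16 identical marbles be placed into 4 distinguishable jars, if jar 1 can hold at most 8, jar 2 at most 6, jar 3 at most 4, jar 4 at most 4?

By stars and bars, unrestricted non-negative solutions to x_1+…+x_4 = 16 number C(16+3,3) = 969.
Subtract solutions that violate a single cap (substitute x_i' = x_i − (cap_i+1)): x_1 ≥ 9 gives C(10,3) = 120; x_2 ≥ 7 gives C(12,3) = 220; x_3 ≥ 5 gives C(14,3) = 364; x_4 ≥ 5 gives C(14,3) = 364. Together 1068.
Add back pairs where two caps are both exceeded: 1 + 10 + 10 + 35 + 35 + 84 = 175.
By inclusion–exclusion the count is 969 − 1068 + 175 = 76.

76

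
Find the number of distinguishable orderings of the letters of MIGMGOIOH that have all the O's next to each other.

Treat the 2 copies of O as a single block. The multiset to arrange is then {OO, G, G, H, I, I, M, M}, 8 items in all.
That gives (8)!/(2!·2!·2!) = 5040 arrangements.

5040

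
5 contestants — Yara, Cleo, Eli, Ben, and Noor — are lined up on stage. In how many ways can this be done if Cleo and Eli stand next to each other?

Place the 3 others and the Cleo-Eli pair as 4 objects in a line; the pair has 2 internal arrangements.
So the count is 2·(4)! = 48.

48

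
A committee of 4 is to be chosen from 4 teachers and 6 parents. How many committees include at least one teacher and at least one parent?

Total 4-person selections from all 10: C(10,4) = 210.
Subtract selections that omit an entire group: no teachers → C(6,4) = 15; no parents → C(4,4) = 1.
Both groups omitted at once is impossible, so 210 − 16 = 194.

194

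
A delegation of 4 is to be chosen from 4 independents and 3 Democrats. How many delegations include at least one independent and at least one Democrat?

34

With no constraint there are C(7,4) = 35 possible selections.
Subtract selections that omit an entire group: no independents → C(3,4) = 0; no Democrats → C(4,4) = 1.
Both groups omitted at once is impossible, so 35 − 1 = 34.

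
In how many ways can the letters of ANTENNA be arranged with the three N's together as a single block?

60

Treat the 3 copies of N as a single block. The multiset to arrange is then {NNN, A, A, E, T}, 5 items in all.
That gives (5)!/(2!) = 60 arrangements.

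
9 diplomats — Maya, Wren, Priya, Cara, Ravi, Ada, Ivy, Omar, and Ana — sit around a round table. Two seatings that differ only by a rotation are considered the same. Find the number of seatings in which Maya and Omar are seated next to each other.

Glue Maya and Omar into a block (2 internal orders). Seating 8 units around a circle gives (7)! arrangements.
So 2 × (7)! = 2 × 5040 = 10080.

10080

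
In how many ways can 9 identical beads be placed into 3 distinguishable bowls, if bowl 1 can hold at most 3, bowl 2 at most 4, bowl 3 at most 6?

14

Ignoring the caps, the number of non-negative solutions to x_1+…+x_3 = 9 is C(11,2) = 55.
Subtract solutions that violate a single cap (substitute x_i' = x_i − (cap_i+1)): x_1 ≥ 4 gives C(7,2) = 21; x_2 ≥ 5 gives C(6,2) = 15; x_3 ≥ 7 gives C(4,2) = 6. Together 42.
Add back pairs where two caps are both exceeded: 1 + 0 + 0 = 1.
By inclusion–exclusion the count is 55 − 42 + 1 = 14.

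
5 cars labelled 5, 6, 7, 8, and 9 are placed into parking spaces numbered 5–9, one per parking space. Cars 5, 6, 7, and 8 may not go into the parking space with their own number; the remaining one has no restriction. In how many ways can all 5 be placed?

53

Let Aᵢ (for 5 ≤ i ≤ 8) be the placements that put car i in its forbidden parking space. Any j of these fix j positions, leaving (5−j)! ways to fill the rest, and there are C(4,j) ways to pick which j.
By inclusion–exclusion, the number of valid placements is Σ_{j=0}^{4} (−1)^j C(4,j)·(5−j)!.
Computing: 120 − 96 + 36 − 8 + 1 = 53.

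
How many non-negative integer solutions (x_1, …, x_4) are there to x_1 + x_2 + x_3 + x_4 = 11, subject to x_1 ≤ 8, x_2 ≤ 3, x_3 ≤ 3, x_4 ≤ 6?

101

Without the upper bounds there are C(14,3) = 364 ways to split 11 among 4 variables.
Subtract solutions that violate a single cap (substitute x_i' = x_i − (cap_i+1)): x_1 ≥ 9 gives C(5,3) = 10; x_2 ≥ 4 gives C(10,3) = 120; x_3 ≥ 4 gives C(10,3) = 120; x_4 ≥ 7 gives C(7,3) = 35. Together 285.
Add back pairs where two caps are both exceeded: 0 + 0 + 0 + 20 + 1 + 1 = 22.
By inclusion–exclusion the count is 364 − 285 + 22 = 101.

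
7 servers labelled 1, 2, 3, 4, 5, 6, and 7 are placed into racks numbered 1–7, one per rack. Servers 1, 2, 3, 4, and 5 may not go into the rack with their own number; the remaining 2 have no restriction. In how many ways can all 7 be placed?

2428

Let Aᵢ (for 1 ≤ i ≤ 5) be the placements that put server i in its forbidden rack. Any j of these fix j positions, leaving (7−j)! ways to fill the rest, and there are C(5,j) ways to pick which j.
By inclusion–exclusion, the number of valid placements is Σ_{j=0}^{5} (−1)^j C(5,j)·(7−j)!.
Computing: 5040 − 3600 + 1200 − 240 + 30 − 2 = 2428.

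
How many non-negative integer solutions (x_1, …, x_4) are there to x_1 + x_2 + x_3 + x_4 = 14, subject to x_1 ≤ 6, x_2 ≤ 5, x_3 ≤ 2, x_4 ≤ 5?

31

Ignoring the caps, the number of non-negative solutions to x_1+…+x_4 = 14 is C(17,3) = 680.
Subtract solutions that violate a single cap (substitute x_i' = x_i − (cap_i+1)): x_1 ≥ 7 gives C(10,3) = 120; x_2 ≥ 6 gives C(11,3) = 165; x_3 ≥ 3 gives C(14,3) = 364; x_4 ≥ 6 gives C(11,3) = 165. Together 814.
Add back pairs where two caps are both exceeded: 4 + 35 + 4 + 56 + 10 + 56 = 165.
By inclusion–exclusion the count is 680 − 814 + 165 = 31.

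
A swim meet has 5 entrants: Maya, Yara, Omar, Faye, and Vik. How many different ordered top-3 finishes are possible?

60

There are 5 choices for 1st place, 4 for 2nd, and 3 for 3rd.
That gives 5 × 4 × 3 = 60.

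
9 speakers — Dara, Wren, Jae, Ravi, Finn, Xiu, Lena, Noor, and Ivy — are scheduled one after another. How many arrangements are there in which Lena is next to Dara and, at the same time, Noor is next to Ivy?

Treat {Lena,Dara} as one block (2 orders) and {Noor,Ivy} as another (2 orders).
That leaves 7 units to arrange: 2 × 2 × 7! = 4 × 5040 = 20160.

20160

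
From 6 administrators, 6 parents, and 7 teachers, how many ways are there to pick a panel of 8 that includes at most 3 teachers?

53163

Split by how many teachers are chosen (0 through 3).
Sum: C(7,0)·C(12,8) + C(7,1)·C(12,7) + C(7,2)·C(12,6) + C(7,3)·C(12,5) = 495 + 5544 + 19404 + 27720 = 53163.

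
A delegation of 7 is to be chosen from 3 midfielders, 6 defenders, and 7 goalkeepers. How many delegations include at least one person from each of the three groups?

9569

With no constraint there are C(16,7) = 11440 possible selections.
Selections missing a whole group: no midfielders → C(13,7) = 1716; no defenders → C(10,7) = 120; no goalkeepers → C(9,7) = 36.
Add back selections omitting two groups (i.e. drawn from a single group): C(3,7) + C(6,7) + C(7,7) = 1.
By inclusion–exclusion: 11440 − 1872 + 1 = 9569.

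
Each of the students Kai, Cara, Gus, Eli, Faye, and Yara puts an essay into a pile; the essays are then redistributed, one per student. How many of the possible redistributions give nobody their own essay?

265

Let Aᵢ be the assignments in which student i gets their own essay. We want the size of the complement of A₁∪…∪A_6.
By inclusion–exclusion this is Σ_{j=0}^{6} (−1)^j C(6,j)·(6−j)!.
Computing: 720 − 720 + 360 − 120 + 30 − 6 + 1 = 265.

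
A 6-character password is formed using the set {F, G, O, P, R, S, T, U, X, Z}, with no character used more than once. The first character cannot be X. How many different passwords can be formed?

136080

The first character has 10−1 = 9 choices (anything except X).
The remaining 5 characters are filled from the other 9 symbols without repetition: 9 × 8 × 7 × 6 × 5 = 15120.
Total: 9 × 15120 = 136080.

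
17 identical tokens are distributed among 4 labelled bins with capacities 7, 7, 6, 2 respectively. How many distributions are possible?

46

Ignoring the caps, the number of non-negative solutions to x_1+…+x_4 = 17 is C(20,3) = 1140.
Subtract solutions that violate a single cap (substitute x_i' = x_i − (cap_i+1)): x_1 ≥ 8 gives C(12,3) = 220; x_2 ≥ 8 gives C(12,3) = 220; x_3 ≥ 7 gives C(13,3) = 286; x_4 ≥ 3 gives C(17,3) = 680. Together 1406.
Add back pairs where two caps are both exceeded: 4 + 10 + 84 + 10 + 84 + 120 = 312.
By inclusion–exclusion the count is 1140 − 1406 + 312 = 46.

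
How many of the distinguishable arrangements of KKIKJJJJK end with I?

With the last slot taken by I, it remains to arrange the other 8 letters (KKKJJJJK).
Those 8 letters have J appearing 4 times and K appearing 4 times, giving (8)!/(4!·4!) = 70.

70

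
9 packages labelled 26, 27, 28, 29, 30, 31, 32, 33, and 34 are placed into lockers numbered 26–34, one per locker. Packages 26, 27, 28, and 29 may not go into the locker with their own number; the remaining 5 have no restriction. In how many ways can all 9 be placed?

Let Aᵢ (for 26 ≤ i ≤ 29) be the placements that put package i in its forbidden locker. Any j of these fix j positions, leaving (9−j)! ways to fill the rest, and there are C(4,j) ways to pick which j.
By inclusion–exclusion, the number of valid placements is Σ_{j=0}^{4} (−1)^j C(4,j)·(9−j)!.
Computing: 362880 − 161280 + 30240 − 2880 + 120 = 229080.

229080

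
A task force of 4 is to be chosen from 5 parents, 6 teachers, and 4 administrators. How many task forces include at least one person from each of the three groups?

720

Total 4-person selections from all 15: C(15,4) = 1365.
Subtract selections that omit an entire group: no parents → C(10,4) = 210; no teachers → C(9,4) = 126; no administrators → C(11,4) = 330.
Add back selections omitting two groups (i.e. drawn from a single group): C(5,4) + C(6,4) + C(4,4) = 21.
By inclusion–exclusion: 1365 − 666 + 21 = 720.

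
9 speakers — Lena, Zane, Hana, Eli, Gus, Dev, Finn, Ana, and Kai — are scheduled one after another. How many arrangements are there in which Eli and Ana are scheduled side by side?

80640

Treat {Eli, Ana} as a single unit. There are 8 units to order, and the pair itself can be ordered 2 ways.
That gives 2 × 8! = 2 × 40320 = 80640.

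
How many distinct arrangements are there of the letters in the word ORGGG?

ORGGG has 5 letters with G appearing 3 times.
Dividing 5! = 120 by 3! = 6 for the repeated letters gives 20.

20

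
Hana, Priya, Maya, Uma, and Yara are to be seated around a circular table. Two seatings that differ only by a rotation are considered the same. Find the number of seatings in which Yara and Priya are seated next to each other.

12

Glue Yara and Priya into a block (2 internal orders). Seating 4 units around a circle gives (3)! arrangements.
So 2 × (3)! = 2 × 6 = 12.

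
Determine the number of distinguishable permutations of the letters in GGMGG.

5

GGMGG has 5 letters with G appearing 4 times.
Dividing 5! = 120 by 4! = 24 for the repeated letters gives 5.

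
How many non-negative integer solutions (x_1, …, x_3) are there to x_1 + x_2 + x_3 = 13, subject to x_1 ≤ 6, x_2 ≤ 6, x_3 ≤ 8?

Ignoring the caps, the number of non-negative solutions to x_1+…+x_3 = 13 is C(15,2) = 105.
Subtract solutions that violate a single cap (substitute x_i' = x_i − (cap_i+1)): x_1 ≥ 7 gives C(8,2) = 28; x_2 ≥ 7 gives C(8,2) = 28; x_3 ≥ 9 gives C(6,2) = 15. Together 71.
No two caps can be exceeded simultaneously, so the pair terms are all 0.
By inclusion–exclusion the count is 105 − 71 + 0 = 34.

34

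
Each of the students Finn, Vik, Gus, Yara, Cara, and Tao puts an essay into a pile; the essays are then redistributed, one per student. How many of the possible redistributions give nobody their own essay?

265

Count assignments avoiding every fixed point. For any j of the 6 students fixed to their own essay, the other 6−j can be arranged in (6−j)! ways.
By inclusion–exclusion this is Σ_{j=0}^{6} (−1)^j C(6,j)·(6−j)!.
Computing: 720 − 720 + 360 − 120 + 30 − 6 + 1 = 265.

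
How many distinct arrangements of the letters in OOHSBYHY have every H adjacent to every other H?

Treat the 2 copies of H as a single block. The multiset to arrange is then {HH, B, O, O, S, Y, Y}, 7 items in all.
That gives (7)!/(2!·2!) = 1260 arrangements.

1260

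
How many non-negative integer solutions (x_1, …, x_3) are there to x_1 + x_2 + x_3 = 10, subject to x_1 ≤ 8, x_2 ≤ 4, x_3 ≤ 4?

By stars and bars, unrestricted non-negative solutions to x_1+…+x_3 = 10 number C(10+2,2) = 66.
Subtract solutions that violate a single cap (substitute x_i' = x_i − (cap_i+1)): x_1 ≥ 9 gives C(3,2) = 3; x_2 ≥ 5 gives C(7,2) = 21; x_3 ≥ 5 gives C(7,2) = 21. Together 45.
Add back pairs where two caps are both exceeded: 0 + 0 + 1 = 1.
By inclusion–exclusion the count is 66 − 45 + 1 = 22.

22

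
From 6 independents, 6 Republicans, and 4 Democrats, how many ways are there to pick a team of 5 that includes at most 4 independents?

Split by how many independents are chosen (0 through 4).
Sum: C(6,0)·C(10,5) + C(6,1)·C(10,4) + C(6,2)·C(10,3) + C(6,3)·C(10,2) + C(6,4)·C(10,1) = 252 + 1260 + 1800 + 900 + 150 = 4362.

4362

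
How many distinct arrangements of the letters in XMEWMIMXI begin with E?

With the first slot taken by E, it remains to arrange the other 8 letters (XMWMIMXI).
Those 8 letters have I appearing twice, M appearing 3 times, and X appearing twice, giving (8)!/(3!·2!·2!) = 1680.

1680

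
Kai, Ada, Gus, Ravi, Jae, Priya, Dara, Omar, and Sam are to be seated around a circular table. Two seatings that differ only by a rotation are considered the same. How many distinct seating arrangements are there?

40320

Around a circle, 9 distinct people have 9!/9 = (8)! = 40320 rotationally distinct seatings.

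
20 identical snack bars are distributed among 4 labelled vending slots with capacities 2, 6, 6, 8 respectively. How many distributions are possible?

10

By stars and bars, unrestricted non-negative solutions to x_1+…+x_4 = 20 number C(20+3,3) = 1771.
Subtract solutions that violate a single cap (substitute x_i' = x_i − (cap_i+1)): x_1 ≥ 3 gives C(20,3) = 1140; x_2 ≥ 7 gives C(16,3) = 560; x_3 ≥ 7 gives C(16,3) = 560; x_4 ≥ 9 gives C(14,3) = 364. Together 2624.
Add back pairs where two caps are both exceeded: 286 + 286 + 165 + 84 + 35 + 35 = 891.
Subtract triples: 20 + 4 + 4 + 0 = 28.
By inclusion–exclusion the count is 1771 − 2624 + 891 − 28 = 10.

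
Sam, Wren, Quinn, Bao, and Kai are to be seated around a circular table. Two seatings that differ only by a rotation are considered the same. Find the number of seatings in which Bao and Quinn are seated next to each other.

12

Treat {Bao, Quinn} as one unit (2 internal orders) and seat the resulting 4 units around the table: (3)! circular arrangements.
So 2 × (3)! = 2 × 6 = 12.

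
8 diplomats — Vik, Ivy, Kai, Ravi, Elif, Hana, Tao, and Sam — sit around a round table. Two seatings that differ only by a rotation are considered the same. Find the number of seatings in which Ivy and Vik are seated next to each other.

Treat {Ivy, Vik} as one unit (2 internal orders) and seat the resulting 7 units around the table: (6)! circular arrangements.
So 2 × (6)! = 2 × 720 = 1440.

1440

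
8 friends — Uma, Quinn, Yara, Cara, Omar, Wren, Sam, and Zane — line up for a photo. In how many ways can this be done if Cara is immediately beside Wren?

Place the 6 others and the Cara-Wren pair as 7 objects in a line; the pair has 2 internal arrangements.
So the count is 2·(7)! = 10080.

10080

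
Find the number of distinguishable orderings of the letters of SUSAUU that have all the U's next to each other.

12

Treat the 3 copies of U as a single block. The multiset to arrange is then {UUU, A, S, S}, 4 items in all.
That gives (4)!/(2!) = 12 arrangements.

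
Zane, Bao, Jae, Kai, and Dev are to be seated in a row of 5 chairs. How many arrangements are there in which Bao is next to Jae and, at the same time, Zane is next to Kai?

24

Treat {Bao,Jae} as one block (2 orders) and {Zane,Kai} as another (2 orders).
That leaves 3 units to arrange: 2 × 2 × 3! = 4 × 6 = 24.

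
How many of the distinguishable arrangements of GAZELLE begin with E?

Fix E in the first position and arrange the remaining 6 letters.
Those 6 letters have L appearing twice, giving (6)!/(2!) = 360.

360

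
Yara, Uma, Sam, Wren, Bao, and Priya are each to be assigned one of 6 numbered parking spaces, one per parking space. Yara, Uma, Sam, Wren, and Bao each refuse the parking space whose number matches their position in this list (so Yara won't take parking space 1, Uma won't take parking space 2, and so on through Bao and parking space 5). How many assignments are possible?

Let Aᵢ (for 1 ≤ i ≤ 5) be the placements that put person i in their forbidden parking space. Any j of these fix j positions, leaving (6−j)! ways to fill the rest, and there are C(5,j) ways to pick which j.
By inclusion–exclusion, the number of valid placements is Σ_{j=0}^{5} (−1)^j C(5,j)·(6−j)!.
Computing: 720 − 600 + 240 − 60 + 10 − 1 = 309.

309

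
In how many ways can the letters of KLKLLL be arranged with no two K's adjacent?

There are 6!/(4!·2!) = 15 arrangements of KLKLLL in total.
If the two K's are adjacent, glue them into one block, leaving 5 items to arrange: (5)!/(4!) = 5 ways.
Subtracting, 15 − 5 = 10 arrangements keep the K's apart.

10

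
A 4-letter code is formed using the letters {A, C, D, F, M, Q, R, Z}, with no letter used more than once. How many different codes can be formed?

This is a permutation of 4 out of 8: P(8,4) = 8!/4!.
That product is 8 × 7 × 6 × 5 = 1680.

1680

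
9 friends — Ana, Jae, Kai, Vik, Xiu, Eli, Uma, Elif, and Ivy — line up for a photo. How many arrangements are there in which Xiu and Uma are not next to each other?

282240

There are 9! = 362880 arrangements in all. If Xiu and Uma are adjacent, merging them into one block gives 2·(8)! = 80640 arrangements.
So 362880 − 80640 = 282240 arrangements keep them apart.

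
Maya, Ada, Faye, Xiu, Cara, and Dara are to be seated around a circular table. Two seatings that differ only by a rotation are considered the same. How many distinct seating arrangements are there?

Around a circle, 6 distinct people have 6!/6 = (5)! = 120 rotationally distinct seatings.

120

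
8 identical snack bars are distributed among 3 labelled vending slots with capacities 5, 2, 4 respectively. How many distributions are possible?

Without the upper bounds there are C(10,2) = 45 ways to split 8 among 3 vending slots.
Subtract solutions that violate a single cap (substitute x_i' = x_i − (cap_i+1)): x_1 ≥ 6 gives C(4,2) = 6; x_2 ≥ 3 gives C(7,2) = 21; x_3 ≥ 5 gives C(5,2) = 10. Together 37.
Add back pairs where two caps are both exceeded: 0 + 0 + 1 = 1.
By inclusion–exclusion the count is 45 − 37 + 1 = 9.

9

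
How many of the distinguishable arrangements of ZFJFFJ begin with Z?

With the first slot taken by Z, it remains to arrange the other 5 letters (FJFFJ).
Those 5 letters have F appearing 3 times and J appearing twice, giving (5)!/(3!·2!) = 10.

10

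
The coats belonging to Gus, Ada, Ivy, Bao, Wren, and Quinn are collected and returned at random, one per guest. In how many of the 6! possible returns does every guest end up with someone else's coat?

This is the derangement count D_6: permutations of 6 items with no fixed point.
By inclusion–exclusion this is Σ_{j=0}^{6} (−1)^j C(6,j)·(6−j)!.
Computing: 720 − 720 + 360 − 120 + 30 − 6 + 1 = 265.

265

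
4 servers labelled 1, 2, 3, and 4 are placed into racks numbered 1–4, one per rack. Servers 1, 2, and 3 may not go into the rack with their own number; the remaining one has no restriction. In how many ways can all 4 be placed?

Let Aᵢ (for i ∈ {1, 2, 3}) be the placements that put server i in its forbidden rack. Any j of these fix j positions, leaving (4−j)! ways to fill the rest, and there are C(3,j) ways to pick which j.
By inclusion–exclusion, the number of valid placements is Σ_{j=0}^{3} (−1)^j C(3,j)·(4−j)!.
Computing: 24 − 18 + 6 − 1 = 11.

11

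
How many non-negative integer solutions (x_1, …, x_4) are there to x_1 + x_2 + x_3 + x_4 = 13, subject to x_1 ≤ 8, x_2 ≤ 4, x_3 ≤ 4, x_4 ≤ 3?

Without the upper bounds there are C(16,3) = 560 ways to split 13 among 4 variables.
Subtract solutions that violate a single cap (substitute x_i' = x_i − (cap_i+1)): x_1 ≥ 9 gives C(7,3) = 35; x_2 ≥ 5 gives C(11,3) = 165; x_3 ≥ 5 gives C(11,3) = 165; x_4 ≥ 4 gives C(12,3) = 220. Together 585.
Add back pairs where two caps are both exceeded: 0 + 0 + 1 + 20 + 35 + 35 = 91.
By inclusion–exclusion the count is 560 − 585 + 91 = 66.

66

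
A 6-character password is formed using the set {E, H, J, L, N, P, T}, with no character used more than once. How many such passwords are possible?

With no repetition, fill the 6 characters in order: 7 choices, then 6, down to 2.
That product is 7 × 6 × 5 × 4 × 3 × 2 = 5040.

5040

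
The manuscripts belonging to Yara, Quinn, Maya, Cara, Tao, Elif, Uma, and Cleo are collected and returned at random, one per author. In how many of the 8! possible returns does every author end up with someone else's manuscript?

14833

This is the derangement count D_8: permutations of 8 items with no fixed point.
By inclusion–exclusion this is Σ_{j=0}^{8} (−1)^j C(8,j)·(8−j)!.
Computing: 40320 − 40320 + 20160 − 6720 + 1680 − 336 + 56 − 8 + 1 = 14833.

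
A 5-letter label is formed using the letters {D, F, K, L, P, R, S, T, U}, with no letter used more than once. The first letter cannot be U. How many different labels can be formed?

13440

The first letter has 9−1 = 8 choices (anything except U).
The remaining 4 letters are filled from the other 8 symbols without repetition: 8 × 7 × 6 × 5 = 1680.
Total: 8 × 1680 = 13440.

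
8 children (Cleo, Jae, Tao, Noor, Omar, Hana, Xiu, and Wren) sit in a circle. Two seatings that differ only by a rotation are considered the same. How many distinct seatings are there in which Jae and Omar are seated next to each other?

1440

Glue Jae and Omar into a block (2 internal orders). Seating 7 units around a circle gives (6)! arrangements.
So 2 × (6)! = 2 × 720 = 1440.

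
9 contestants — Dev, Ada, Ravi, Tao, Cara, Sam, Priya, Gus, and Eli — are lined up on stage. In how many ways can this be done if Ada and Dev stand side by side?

Treat {Ada, Dev} as a single unit. There are 8 units to order, and the pair itself can be ordered 2 ways.
That gives 2 × 8! = 2 × 40320 = 80640.

80640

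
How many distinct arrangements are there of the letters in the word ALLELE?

60

ALLELE has 6 letters with E appearing twice and L appearing 3 times.
The number of distinct arrangements is 6!/(3!·2!) = 720/12 = 60.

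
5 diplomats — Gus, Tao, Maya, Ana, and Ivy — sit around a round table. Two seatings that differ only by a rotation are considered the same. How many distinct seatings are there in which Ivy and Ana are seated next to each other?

12

Glue Ivy and Ana into a block (2 internal orders). Seating 4 units around a circle gives (3)! arrangements.
So 2 × (3)! = 2 × 6 = 12.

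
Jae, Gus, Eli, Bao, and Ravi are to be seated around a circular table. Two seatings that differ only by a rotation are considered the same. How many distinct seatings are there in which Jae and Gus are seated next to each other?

Treat {Jae, Gus} as one unit (2 internal orders) and seat the resulting 4 units around the table: (3)! circular arrangements.
So 2 × (3)! = 2 × 6 = 12.

12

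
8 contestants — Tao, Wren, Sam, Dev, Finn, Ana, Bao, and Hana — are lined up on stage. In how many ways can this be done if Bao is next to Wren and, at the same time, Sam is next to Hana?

Treat {Bao,Wren} as one block (2 orders) and {Sam,Hana} as another (2 orders).
That leaves 6 units to arrange: 2 × 2 × 6! = 4 × 720 = 2880.

2880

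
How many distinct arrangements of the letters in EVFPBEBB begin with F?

With the first slot taken by F, it remains to arrange the other 7 letters (EVPBEBB).
Those 7 letters have B appearing 3 times and E appearing twice, giving (7)!/(3!·2!) = 420.

420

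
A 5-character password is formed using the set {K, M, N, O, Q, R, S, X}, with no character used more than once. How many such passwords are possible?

With no repetition, fill the 5 characters in order: 8 choices, then 7, down to 4.
That product is 8 × 7 × 6 × 5 × 4 = 6720.

6720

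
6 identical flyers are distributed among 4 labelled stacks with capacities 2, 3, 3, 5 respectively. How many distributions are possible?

43

Without the upper bounds there are C(9,3) = 84 ways to split 6 among 4 stacks.
Subtract solutions that violate a single cap (substitute x_i' = x_i − (cap_i+1)): x_1 ≥ 3 gives C(6,3) = 20; x_2 ≥ 4 gives C(5,3) = 10; x_3 ≥ 4 gives C(5,3) = 10; x_4 ≥ 6 gives C(3,3) = 1. Together 41.
No two caps can be exceeded simultaneously, so the pair terms are all 0.
By inclusion–exclusion the count is 84 − 41 + 0 = 43.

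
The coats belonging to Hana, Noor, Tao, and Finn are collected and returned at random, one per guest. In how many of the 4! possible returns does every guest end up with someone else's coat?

9

This is the derangement count D_4: permutations of 4 items with no fixed point.
By inclusion–exclusion this is Σ_{j=0}^{4} (−1)^j C(4,j)·(4−j)!.
Computing: 24 − 24 + 12 − 4 + 1 = 9.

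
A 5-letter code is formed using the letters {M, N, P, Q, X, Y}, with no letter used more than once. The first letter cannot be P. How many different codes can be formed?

600

The first letter has 6−1 = 5 choices (anything except P).
The remaining 4 letters are filled from the other 5 symbols without repetition: 5 × 4 × 3 × 2 = 120.
Total: 5 × 120 = 600.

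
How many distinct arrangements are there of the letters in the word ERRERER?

35

The 7 letters of ERRERER have repeats: E appearing 3 times and R appearing 4 times.
The number of distinct arrangements is 7!/(4!·3!) = 5040/144 = 35.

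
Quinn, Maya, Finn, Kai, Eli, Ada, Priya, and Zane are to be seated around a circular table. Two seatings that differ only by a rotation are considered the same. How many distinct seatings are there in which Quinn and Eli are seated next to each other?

1440

Treat {Quinn, Eli} as one unit (2 internal orders) and seat the resulting 7 units around the table: (6)! circular arrangements.
So 2 × (6)! = 2 × 720 = 1440.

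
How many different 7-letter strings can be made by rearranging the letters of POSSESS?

The 7 letters of POSSESS have repeats: S appearing 4 times.
Dividing 7! = 5040 by 4! = 24 for the repeated letters gives 210.

210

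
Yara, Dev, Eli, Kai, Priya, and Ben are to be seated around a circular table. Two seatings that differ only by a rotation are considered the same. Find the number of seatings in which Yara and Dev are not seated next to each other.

72

Without the restriction there are (5)! = 120 seatings.
Those with Yara next to Dev: fuse the pair into one unit and seat 5 units around a circle — 2·(4)! = 48.
Subtracting, 120 − 48 = 72.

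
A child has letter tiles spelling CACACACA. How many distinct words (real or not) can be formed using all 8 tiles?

Letter multiplicities in CACACACA: A×4, C×4.
Dividing 8! = 40320 by 4!·4! = 576 for the repeated letters gives 70.

70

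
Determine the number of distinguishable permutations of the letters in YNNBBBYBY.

Letter multiplicities in YNNBBBYBY: B×4, N×2, Y×3.
Dividing 9! = 362880 by 4!·3!·2! = 288 for the repeated letters gives 1260.

1260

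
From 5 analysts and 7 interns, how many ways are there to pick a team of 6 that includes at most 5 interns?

917

Split by how many interns are chosen (0 through 5).
Sum: C(7,0)·C(5,6) + C(7,1)·C(5,5) + C(7,2)·C(5,4) + C(7,3)·C(5,3) + C(7,4)·C(5,2) + C(7,5)·C(5,1) = 0 + 7 + 105 + 350 + 350 + 105 = 917.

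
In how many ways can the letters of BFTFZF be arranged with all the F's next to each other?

24

Treat the 3 copies of F as a single block. The multiset to arrange is then {FFF, B, T, Z}, 4 items in all.
All 4 items are distinct, so there are (4)! = 24 arrangements.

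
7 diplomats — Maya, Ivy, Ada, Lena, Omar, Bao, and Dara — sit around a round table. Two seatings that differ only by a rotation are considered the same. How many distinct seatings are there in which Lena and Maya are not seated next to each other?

All circular seatings of 7 people number (6)! = 720.
Those with Lena next to Maya: fuse the pair into one unit and seat 6 units around a circle — 2·(5)! = 240.
Subtracting, 720 − 240 = 480.

480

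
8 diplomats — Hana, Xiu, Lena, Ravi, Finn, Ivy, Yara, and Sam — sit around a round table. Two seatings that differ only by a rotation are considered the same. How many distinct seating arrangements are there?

Seat Hana anywhere (absorbing the rotational symmetry), then permute the other 7: (7)! = 5040.

5040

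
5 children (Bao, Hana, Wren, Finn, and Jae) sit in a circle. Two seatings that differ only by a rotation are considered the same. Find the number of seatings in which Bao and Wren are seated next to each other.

12

Treat {Bao, Wren} as one unit (2 internal orders) and seat the resulting 4 units around the table: (3)! circular arrangements.
So 2 × (3)! = 2 × 6 = 12.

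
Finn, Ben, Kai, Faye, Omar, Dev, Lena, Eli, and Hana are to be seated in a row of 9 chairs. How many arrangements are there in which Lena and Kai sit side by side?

80640

Glue Lena and Kai into one block (2 internal orders), leaving 8 units to arrange in a row.
So the count is 2·(8)! = 80640.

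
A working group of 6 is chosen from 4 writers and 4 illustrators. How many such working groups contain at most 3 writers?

22

Split by how many writers are chosen (0 through 3).
Sum: C(4,0)·C(4,6) + C(4,1)·C(4,5) + C(4,2)·C(4,4) + C(4,3)·C(4,3) = 0 + 0 + 6 + 16 = 22.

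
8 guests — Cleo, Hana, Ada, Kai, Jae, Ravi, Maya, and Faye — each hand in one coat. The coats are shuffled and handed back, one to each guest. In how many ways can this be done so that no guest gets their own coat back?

14833

Let Aᵢ be the assignments in which guest i gets their own coat. We want the size of the complement of A₁∪…∪A_8.
By inclusion–exclusion this is Σ_{j=0}^{8} (−1)^j C(8,j)·(8−j)!.
Computing: 40320 − 40320 + 20160 − 6720 + 1680 − 336 + 56 − 8 + 1 = 14833.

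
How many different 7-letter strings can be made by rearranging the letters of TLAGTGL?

630

Letter multiplicities in TLAGTGL: A×1, G×2, L×2, T×2.
So there are 7! / (2!·2!·2!) = 630 distinguishable arrangements.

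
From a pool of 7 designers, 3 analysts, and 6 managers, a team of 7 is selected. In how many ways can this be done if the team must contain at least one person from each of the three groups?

With no constraint there are C(16,7) = 11440 possible selections.
Subtract selections that omit an entire group: no designers → C(9,7) = 36; no analysts → C(13,7) = 1716; no managers → C(10,7) = 120.
Add back selections omitting two groups (i.e. drawn from a single group): C(7,7) + C(3,7) + C(6,7) = 1.
By inclusion–exclusion: 11440 − 1872 + 1 = 9569.

9569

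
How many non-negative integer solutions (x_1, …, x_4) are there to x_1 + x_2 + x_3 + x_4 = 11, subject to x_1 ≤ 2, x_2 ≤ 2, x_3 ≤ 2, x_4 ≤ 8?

17

By stars and bars, unrestricted non-negative solutions to x_1+…+x_4 = 11 number C(11+3,3) = 364.
Subtract solutions that violate a single cap (substitute x_i' = x_i − (cap_i+1)): x_1 ≥ 3 gives C(11,3) = 165; x_2 ≥ 3 gives C(11,3) = 165; x_3 ≥ 3 gives C(11,3) = 165; x_4 ≥ 9 gives C(5,3) = 10. Together 505.
Add back pairs where two caps are both exceeded: 56 + 56 + 0 + 56 + 0 + 0 = 168.
Subtract triples: 10 + 0 + 0 + 0 = 10.
By inclusion–exclusion the count is 364 − 505 + 168 − 10 = 17.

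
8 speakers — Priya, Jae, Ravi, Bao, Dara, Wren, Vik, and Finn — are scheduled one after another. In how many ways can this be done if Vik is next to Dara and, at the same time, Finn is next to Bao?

Treat {Vik,Dara} as one block (2 orders) and {Finn,Bao} as another (2 orders).
That leaves 6 units to arrange: 2 × 2 × 6! = 4 × 720 = 2880.

2880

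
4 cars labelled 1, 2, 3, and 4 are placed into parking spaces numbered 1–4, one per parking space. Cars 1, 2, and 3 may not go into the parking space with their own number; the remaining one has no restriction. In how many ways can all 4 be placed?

Let Aᵢ (for i ∈ {1, 2, 3}) be the placements that put car i in its forbidden parking space. Any j of these fix j positions, leaving (4−j)! ways to fill the rest, and there are C(3,j) ways to pick which j.
By inclusion–exclusion, the number of valid placements is Σ_{j=0}^{3} (−1)^j C(3,j)·(4−j)!.
Computing: 24 − 18 + 6 − 1 = 11.

11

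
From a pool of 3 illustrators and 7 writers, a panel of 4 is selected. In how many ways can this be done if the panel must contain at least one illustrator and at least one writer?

175

With no constraint there are C(10,4) = 210 possible selections.
Selections missing a whole group: no illustrators → C(7,4) = 35; no writers → C(3,4) = 0.
Both groups omitted at once is impossible, so 210 − 35 = 175.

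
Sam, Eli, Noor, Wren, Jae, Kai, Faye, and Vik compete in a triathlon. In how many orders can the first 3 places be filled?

This is an ordered selection of 3 from 8: P(8,3).
That gives 8 × 7 × 6 = 336.

336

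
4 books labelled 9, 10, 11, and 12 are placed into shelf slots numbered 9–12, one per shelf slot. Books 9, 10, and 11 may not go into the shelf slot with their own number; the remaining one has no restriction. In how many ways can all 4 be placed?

11

Let Aᵢ (for i ∈ {9, 10, 11}) be the placements that put book i in its forbidden shelf slot. Any j of these fix j positions, leaving (4−j)! ways to fill the rest, and there are C(3,j) ways to pick which j.
By inclusion–exclusion, the number of valid placements is Σ_{j=0}^{3} (−1)^j C(3,j)·(4−j)!.
Computing: 24 − 18 + 6 − 1 = 11.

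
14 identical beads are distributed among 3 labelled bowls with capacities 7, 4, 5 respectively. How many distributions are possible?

Ignoring the caps, the number of non-negative solutions to x_1+…+x_3 = 14 is C(16,2) = 120.
Subtract solutions that violate a single cap (substitute x_i' = x_i − (cap_i+1)): x_1 ≥ 8 gives C(8,2) = 28; x_2 ≥ 5 gives C(11,2) = 55; x_3 ≥ 6 gives C(10,2) = 45. Together 128.
Add back pairs where two caps are both exceeded: 3 + 1 + 10 = 14.
By inclusion–exclusion the count is 120 − 128 + 14 = 6.

6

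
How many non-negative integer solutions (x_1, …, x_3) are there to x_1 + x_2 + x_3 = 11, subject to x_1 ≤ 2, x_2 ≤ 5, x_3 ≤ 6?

Ignoring the caps, the number of non-negative solutions to x_1+…+x_3 = 11 is C(13,2) = 78.
Subtract solutions that violate a single cap (substitute x_i' = x_i − (cap_i+1)): x_1 ≥ 3 gives C(10,2) = 45; x_2 ≥ 6 gives C(7,2) = 21; x_3 ≥ 7 gives C(6,2) = 15. Together 81.
Add back pairs where two caps are both exceeded: 6 + 3 + 0 = 9.
By inclusion–exclusion the count is 78 − 81 + 9 = 6.

6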